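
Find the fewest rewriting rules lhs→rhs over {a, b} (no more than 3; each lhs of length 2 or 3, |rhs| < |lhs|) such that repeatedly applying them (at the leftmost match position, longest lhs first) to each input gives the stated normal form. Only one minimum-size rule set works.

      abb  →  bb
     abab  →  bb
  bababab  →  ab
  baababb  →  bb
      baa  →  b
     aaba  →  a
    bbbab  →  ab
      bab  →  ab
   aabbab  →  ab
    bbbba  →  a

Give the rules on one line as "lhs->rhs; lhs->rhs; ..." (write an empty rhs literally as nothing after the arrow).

aa->b; abb->bb; ba->a

  | abb => bb
  | abab => aab => bb
  | bababab => ababab => aabab => bbab => bab => ab
  | baababb => aababb => bbabb => babb => abb => bb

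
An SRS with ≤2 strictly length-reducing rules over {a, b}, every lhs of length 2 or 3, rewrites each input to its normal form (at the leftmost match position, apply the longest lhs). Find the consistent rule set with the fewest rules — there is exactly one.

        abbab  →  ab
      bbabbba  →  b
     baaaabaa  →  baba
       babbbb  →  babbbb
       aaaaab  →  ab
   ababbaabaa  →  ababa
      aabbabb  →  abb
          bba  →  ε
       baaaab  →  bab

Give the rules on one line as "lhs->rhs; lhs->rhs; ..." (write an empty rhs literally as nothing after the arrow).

  | abbab => ab
  | bbabbba => bbba => b
  | baaaabaa => baaabaa => baabaa => babaa => baba
  | babbbb

aa->a; bba->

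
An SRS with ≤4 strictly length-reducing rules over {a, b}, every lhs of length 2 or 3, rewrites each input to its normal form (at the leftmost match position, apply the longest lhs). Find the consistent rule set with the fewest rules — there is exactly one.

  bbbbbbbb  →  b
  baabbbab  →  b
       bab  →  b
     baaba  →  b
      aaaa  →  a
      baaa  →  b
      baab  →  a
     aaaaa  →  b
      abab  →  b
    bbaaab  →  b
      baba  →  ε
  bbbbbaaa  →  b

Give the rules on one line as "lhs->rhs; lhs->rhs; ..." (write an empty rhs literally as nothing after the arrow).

aa->b; ab->a; ba->; bb->b

  | bbbbbbbb => bbbbbbb => bbbbbb => bbbbb => bbbb => bbb => bb => b
  | baabbbab => abbbab => abbab => abab => aab => bb => b
  | bab => b
  | baaba => aba => aa => b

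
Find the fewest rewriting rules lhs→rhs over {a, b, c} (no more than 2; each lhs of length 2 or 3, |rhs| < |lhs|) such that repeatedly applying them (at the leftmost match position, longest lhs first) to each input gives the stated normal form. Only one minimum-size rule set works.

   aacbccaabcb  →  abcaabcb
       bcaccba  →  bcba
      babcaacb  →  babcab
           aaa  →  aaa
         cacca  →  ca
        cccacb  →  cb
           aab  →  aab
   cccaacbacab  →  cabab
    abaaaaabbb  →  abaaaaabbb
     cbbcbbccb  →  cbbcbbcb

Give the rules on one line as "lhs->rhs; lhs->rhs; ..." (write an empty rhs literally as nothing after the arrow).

ac->; cc->c

  | aacbccaabcb => abccaabcb => abcaabcb
  | bcaccba => bccba => bcba
  | babcaacb => babcab
  | aaa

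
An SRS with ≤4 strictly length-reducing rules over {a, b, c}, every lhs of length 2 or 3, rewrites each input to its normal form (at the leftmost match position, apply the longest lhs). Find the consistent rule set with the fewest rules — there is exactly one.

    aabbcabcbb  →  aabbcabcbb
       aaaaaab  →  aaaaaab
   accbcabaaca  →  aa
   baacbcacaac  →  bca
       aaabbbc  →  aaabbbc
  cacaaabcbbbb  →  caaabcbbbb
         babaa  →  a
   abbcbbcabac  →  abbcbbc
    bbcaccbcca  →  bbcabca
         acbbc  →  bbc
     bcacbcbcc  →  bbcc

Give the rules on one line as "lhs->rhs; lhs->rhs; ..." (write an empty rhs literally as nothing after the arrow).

  | aabbcabcbb
  | aaaaaab
  | accbcabaaca => cbcabaaca => ababaaca => abaaca => aaca => aa
  | baacbcacaac => acbcacaac => bcacaac => bcaac => bca

ac->; ba->; cbc->ab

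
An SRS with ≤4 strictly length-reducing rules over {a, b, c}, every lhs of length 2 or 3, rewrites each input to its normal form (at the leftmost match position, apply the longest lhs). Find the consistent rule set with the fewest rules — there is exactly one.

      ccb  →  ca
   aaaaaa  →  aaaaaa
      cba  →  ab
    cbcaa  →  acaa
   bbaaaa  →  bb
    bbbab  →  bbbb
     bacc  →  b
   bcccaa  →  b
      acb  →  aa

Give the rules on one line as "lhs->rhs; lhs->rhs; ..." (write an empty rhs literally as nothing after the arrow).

ba->b; bc->b; cb->a; cba->ab

  | ccb => ca
  | aaaaaa
  | cba => ab
  | cbcaa => acaa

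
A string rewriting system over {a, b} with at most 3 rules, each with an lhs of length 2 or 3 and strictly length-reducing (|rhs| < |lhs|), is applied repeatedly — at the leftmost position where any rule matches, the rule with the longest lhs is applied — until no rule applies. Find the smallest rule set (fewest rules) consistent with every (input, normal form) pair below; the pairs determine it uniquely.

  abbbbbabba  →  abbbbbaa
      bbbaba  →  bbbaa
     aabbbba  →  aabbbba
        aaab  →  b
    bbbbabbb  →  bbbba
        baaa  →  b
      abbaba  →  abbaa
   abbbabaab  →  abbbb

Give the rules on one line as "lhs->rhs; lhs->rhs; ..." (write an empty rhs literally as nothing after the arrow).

aaa->; bab->ba

  | abbbbbabba => abbbbbaba => abbbbbaa
  | bbbaba => bbbaa
  | aabbbba
  | aaab => b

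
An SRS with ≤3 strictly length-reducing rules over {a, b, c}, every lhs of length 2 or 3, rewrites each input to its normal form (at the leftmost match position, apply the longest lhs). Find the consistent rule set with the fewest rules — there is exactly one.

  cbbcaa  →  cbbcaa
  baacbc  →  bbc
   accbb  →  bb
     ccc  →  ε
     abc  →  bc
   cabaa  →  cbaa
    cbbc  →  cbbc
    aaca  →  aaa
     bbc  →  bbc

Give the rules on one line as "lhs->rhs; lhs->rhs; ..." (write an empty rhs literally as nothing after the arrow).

  | cbbcaa
  | baacbc => baabc => babc => bbc
  | accbb => acbb => abb => bb
  | ccc => ε

ab->b; ac->a; ccc->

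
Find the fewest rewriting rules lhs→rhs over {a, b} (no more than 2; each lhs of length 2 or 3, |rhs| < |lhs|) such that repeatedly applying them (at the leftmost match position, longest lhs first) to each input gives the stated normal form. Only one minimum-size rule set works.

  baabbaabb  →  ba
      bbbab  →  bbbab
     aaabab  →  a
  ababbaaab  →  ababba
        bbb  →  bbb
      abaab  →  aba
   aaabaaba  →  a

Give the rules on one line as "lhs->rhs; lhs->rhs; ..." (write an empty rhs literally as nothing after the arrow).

  | baabbaabb => baabaabb => baaaabb => baaabb => baabb => baab => baa => ba
  | bbbab
  | aaabab => aabab => aaab => aab => aa => a
  | ababbaaab => ababbaab => ababbaa => ababba

aa->a; aab->aa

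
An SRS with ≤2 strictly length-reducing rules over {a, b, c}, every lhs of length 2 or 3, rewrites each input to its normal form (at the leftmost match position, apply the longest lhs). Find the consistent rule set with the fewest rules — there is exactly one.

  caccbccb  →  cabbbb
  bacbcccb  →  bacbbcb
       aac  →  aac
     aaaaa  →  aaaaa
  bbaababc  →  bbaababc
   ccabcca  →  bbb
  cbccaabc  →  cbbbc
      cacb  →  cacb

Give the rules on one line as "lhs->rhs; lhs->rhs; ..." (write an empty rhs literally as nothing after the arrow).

cc->b; cca->cc

  | caccbccb => cabbccb => cabbbb
  | bacbcccb => bacbbcb
  | aac
  | aaaaa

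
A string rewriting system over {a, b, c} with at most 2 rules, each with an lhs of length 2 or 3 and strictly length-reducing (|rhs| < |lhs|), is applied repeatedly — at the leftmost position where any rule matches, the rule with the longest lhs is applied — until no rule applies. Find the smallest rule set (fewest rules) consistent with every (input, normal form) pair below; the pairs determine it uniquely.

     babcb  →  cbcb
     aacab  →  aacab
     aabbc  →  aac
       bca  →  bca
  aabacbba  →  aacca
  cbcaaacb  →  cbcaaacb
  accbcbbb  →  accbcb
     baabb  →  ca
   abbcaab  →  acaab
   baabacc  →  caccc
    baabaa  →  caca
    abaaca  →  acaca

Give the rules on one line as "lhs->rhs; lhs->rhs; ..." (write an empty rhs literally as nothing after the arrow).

ba->c; bb->

  | babcb => cbcb
  | aacab
  | aabbc => aac
  | bca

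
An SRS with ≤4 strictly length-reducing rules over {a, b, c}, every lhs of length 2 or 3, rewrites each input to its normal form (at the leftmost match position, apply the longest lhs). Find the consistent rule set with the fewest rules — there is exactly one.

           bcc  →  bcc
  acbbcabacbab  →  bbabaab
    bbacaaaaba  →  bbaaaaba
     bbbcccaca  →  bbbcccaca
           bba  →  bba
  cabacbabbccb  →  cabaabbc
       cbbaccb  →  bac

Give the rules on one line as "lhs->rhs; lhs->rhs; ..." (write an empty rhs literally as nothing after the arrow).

  | bcc
  | acbbcabacbab => abcabacbab => bbabacbab => bbabaab
  | bbacaaaaba => bbaaaaba
  | bbbcccaca

abc->bb; caa->a; cb->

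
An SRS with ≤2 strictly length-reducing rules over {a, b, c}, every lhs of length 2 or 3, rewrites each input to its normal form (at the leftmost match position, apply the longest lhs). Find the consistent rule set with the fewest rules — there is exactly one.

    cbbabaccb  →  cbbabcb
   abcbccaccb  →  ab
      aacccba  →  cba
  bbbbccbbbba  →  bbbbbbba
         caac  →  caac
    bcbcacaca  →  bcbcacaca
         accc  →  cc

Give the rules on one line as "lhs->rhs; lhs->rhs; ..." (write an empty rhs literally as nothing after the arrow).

  | cbbabaccb => cbbabcb
  | abcbccaccb => abcaccb => abccb => ab
  | aacccba => accba => cba
  | bbbbccbbbba => bbbbbbba

acc->c; bcc->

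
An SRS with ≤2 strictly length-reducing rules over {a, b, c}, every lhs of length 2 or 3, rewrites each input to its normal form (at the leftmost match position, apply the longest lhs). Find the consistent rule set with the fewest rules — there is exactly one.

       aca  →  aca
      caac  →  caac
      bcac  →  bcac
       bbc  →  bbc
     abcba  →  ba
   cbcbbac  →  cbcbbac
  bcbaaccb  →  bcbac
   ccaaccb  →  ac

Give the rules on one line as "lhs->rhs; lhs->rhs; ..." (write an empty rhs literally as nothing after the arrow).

ab->c; cc->

  | aca
  | caac
  | bcac
  | bbc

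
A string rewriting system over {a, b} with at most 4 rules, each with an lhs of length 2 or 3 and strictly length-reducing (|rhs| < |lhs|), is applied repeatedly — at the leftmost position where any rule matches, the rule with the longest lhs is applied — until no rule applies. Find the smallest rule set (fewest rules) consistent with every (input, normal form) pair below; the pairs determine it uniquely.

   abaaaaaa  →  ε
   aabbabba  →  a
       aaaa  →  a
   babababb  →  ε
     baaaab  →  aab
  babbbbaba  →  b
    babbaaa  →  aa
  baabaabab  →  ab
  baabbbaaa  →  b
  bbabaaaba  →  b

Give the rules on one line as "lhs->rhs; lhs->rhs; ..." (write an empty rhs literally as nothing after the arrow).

aaa->b; ba->a; baa->; bbb->

  | abaaaaaa => aaaaa => baa => ε
  | aabbabba => aababba => aaabba => bbba => a
  | aaaa => ba => a
  | babababb => abababb => aababb => aaabb => bbb => ε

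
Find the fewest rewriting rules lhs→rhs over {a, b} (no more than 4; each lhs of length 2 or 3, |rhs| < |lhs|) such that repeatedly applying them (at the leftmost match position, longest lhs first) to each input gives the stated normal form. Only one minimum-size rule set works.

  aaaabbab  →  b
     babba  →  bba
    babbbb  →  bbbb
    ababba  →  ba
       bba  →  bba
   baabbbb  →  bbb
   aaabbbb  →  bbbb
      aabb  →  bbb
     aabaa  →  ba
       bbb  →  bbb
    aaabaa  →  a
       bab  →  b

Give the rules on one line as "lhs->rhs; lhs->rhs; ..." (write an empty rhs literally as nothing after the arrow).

  | aaaabbab => baabbab => abbab => bab => b
  | babba => bba
  | babbbb => bbbb
  | ababba => abba => ba

aa->b; ab->; baa->a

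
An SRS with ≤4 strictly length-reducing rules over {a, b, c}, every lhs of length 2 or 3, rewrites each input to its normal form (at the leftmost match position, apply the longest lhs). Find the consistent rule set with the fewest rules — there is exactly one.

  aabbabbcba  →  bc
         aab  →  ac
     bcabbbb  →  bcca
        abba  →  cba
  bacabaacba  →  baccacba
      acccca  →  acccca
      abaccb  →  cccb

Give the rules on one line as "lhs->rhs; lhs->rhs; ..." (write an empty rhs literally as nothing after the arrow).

  | aabbabbcba => acbabbcba => acbcbcba => ababcba => cbcba => baba => bc
  | aab => ac
  | bcabbbb => bccbbb => bcca
  | abba => cba

ab->c; aba->c; bbb->a; cbc->ba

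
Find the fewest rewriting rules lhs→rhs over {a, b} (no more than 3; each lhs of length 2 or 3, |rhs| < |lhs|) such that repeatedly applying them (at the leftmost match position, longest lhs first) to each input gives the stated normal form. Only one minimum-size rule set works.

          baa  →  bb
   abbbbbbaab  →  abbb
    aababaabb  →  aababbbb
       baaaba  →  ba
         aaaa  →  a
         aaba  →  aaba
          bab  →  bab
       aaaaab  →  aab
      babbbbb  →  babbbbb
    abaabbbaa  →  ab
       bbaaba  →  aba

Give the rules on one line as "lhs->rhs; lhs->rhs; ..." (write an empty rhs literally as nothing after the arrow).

aaa->; baa->bb; bba->

  | baa => bb
  | abbbbbbaab => abbbbab => abbb
  | aababaabb => aababbbb
  | baaaba => bbaba => ba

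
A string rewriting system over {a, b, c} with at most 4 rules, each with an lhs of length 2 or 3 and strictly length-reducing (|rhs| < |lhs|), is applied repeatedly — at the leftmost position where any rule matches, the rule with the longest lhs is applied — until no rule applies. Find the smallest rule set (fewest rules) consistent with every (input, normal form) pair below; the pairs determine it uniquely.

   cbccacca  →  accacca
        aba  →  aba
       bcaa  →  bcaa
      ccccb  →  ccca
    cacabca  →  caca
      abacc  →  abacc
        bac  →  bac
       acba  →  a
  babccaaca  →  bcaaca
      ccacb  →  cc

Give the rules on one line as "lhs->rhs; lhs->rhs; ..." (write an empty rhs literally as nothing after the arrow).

abc->; acb->; cb->a

  | cbccacca => accacca
  | aba
  | bcaa
  | ccccb => ccca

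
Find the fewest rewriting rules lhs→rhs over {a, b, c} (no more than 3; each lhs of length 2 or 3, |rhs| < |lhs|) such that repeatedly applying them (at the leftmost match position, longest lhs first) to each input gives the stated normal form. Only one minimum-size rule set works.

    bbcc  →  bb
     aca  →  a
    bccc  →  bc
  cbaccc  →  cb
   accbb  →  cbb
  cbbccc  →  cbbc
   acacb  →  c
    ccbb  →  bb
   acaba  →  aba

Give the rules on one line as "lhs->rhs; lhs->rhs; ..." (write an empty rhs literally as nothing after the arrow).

ac->; acb->c; cc->

  | bbcc => bb
  | aca => a
  | bccc => bc
  | cbaccc => cbcc => cb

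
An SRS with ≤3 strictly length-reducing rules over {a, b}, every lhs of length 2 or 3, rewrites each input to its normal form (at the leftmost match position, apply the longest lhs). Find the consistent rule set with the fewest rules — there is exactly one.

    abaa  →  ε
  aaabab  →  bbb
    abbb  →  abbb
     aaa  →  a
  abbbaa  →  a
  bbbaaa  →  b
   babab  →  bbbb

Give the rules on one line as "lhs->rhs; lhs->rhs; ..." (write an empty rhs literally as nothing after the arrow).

  | abaa => bba => aa => ε
  | aaabab => abab => bbb
  | abbb
  | aaa => a

aa->; aba->bb; bba->aa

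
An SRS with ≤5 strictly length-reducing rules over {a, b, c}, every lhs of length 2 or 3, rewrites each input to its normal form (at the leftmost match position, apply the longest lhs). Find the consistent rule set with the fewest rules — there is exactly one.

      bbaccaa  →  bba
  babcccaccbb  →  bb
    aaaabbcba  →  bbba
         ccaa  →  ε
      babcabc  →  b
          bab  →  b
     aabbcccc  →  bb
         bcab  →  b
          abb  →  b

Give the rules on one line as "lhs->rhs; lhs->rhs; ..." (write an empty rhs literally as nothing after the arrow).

  | bbaccaa => bbaaa => bba
  | babcccaccbb => bcccaccbb => bccaccbb => bcaccbb => baccbb => babb => bb
  | aaaabbcba => aabbcba => bbcba => bbba
  | ccaa => aa => ε

aa->; ab->; bc->b; cc->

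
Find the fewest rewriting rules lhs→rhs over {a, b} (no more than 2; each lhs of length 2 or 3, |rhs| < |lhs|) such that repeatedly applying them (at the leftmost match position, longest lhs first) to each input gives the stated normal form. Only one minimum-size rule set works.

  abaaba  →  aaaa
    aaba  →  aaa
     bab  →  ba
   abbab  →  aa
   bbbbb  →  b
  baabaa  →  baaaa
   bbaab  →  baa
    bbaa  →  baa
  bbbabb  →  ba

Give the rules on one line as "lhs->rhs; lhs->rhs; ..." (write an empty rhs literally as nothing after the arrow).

  | abaaba => aaaba => aaaa
  | aaba => aaa
  | bab => ba
  | abbab => abab => aab => aa

ab->a; bb->b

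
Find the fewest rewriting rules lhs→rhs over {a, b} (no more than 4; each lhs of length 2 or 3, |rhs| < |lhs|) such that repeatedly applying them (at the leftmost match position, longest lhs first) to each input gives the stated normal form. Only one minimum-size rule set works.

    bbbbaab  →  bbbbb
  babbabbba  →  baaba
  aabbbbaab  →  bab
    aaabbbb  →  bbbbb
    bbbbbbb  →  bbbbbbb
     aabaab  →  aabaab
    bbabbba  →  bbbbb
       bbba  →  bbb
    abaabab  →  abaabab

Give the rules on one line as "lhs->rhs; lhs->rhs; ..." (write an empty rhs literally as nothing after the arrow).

aaa->b; abb->a; bba->bb

  | bbbbaab => bbbbab => bbbbb
  | babbabbba => baabbba => baaba
  | aabbbbaab => aabbaab => aaaab => bab
  | aaabbbb => bbbbb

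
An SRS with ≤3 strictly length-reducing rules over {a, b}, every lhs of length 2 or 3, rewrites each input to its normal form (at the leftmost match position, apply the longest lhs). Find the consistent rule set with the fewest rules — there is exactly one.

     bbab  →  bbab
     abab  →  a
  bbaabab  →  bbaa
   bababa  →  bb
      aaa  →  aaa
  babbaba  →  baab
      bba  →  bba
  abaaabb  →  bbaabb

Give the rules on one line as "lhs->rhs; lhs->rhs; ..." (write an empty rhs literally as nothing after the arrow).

  | bbab
  | abab => bbb => a
  | bbaabab => bbabbb => bbaa
  | bababa => bbbba => aba => bb

aba->bb; bbb->a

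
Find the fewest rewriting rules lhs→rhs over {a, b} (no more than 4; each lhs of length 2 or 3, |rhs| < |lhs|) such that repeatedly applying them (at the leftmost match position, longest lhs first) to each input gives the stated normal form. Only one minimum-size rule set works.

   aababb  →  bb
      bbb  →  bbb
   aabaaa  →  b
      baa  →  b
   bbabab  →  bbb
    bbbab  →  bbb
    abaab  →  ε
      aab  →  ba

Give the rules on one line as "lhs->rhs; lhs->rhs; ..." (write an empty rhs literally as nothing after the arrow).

  | aababb => baabb => bbab => bb
  | bbb
  | aabaaa => baaaa => baa => b
  | baa => b

aa->; aab->ba; ab->; aba->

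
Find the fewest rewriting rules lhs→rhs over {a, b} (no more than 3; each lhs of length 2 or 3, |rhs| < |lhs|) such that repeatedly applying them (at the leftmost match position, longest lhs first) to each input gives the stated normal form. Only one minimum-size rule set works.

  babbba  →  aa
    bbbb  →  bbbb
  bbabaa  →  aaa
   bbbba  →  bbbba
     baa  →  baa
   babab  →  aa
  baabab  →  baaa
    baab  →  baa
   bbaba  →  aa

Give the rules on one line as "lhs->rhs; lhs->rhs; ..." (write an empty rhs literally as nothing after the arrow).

ab->a; bab->ab

  | babbba => abbba => abba => aba => aa
  | bbbb
  | bbabaa => babaa => abaa => aaa
  | bbbba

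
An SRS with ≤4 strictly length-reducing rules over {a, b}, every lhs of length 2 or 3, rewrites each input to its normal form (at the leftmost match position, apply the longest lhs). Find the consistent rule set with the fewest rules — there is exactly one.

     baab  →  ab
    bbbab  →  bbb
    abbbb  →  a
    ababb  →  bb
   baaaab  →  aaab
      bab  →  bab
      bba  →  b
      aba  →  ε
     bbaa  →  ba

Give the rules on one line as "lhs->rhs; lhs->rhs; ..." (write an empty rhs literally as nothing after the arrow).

aba->; abb->a; baa->a; bba->b

  | baab => ab
  | bbbab => bbb
  | abbbb => abb => a
  | ababb => bb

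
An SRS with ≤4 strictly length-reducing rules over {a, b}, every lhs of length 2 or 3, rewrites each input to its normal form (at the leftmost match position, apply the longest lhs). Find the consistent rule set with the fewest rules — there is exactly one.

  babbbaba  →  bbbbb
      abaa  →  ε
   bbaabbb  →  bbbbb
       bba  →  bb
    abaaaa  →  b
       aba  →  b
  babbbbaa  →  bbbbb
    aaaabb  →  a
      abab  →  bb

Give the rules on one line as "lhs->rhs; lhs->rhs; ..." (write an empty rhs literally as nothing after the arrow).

  | babbbaba => bbbbaba => bbbbba => bbbbb
  | abaa => aaa => ε
  | bbaabbb => bbabbb => bbbbb
  | bba => bb

aa->b; aaa->; ab->a; ba->b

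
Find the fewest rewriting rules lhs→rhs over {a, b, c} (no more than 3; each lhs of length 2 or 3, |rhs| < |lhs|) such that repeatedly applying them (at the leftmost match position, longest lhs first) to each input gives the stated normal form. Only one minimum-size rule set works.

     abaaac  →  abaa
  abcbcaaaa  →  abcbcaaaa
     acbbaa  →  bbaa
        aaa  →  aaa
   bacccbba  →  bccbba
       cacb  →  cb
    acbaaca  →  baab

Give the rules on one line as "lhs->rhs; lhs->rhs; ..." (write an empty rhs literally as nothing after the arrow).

ac->; aca->ab

  | abaaac => abaa
  | abcbcaaaa
  | acbbaa => bbaa
  | aaa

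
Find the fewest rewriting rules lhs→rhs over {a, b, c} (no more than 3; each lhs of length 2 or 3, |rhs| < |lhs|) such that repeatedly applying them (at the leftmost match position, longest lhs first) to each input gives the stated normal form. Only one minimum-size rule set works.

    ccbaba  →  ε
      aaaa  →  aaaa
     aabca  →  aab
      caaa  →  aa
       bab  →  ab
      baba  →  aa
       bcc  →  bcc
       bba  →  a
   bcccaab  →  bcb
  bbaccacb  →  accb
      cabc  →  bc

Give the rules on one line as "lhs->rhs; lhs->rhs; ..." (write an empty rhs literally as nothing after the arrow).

  | ccbaba => ccaba => cba => ca => ε
  | aaaa
  | aabca => aab
  | caaa => aa

ba->a; ca->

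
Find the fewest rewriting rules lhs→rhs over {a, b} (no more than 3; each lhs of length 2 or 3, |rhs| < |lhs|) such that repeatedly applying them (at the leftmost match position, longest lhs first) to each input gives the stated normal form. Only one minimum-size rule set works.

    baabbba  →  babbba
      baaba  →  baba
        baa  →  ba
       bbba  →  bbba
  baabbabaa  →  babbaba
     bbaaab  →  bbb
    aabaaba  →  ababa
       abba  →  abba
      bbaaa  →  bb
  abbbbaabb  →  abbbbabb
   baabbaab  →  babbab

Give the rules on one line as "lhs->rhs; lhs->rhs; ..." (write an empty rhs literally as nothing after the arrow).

  | baabbba => babbba
  | baaba => baba
  | baa => ba
  | bbba

aa->a; aaa->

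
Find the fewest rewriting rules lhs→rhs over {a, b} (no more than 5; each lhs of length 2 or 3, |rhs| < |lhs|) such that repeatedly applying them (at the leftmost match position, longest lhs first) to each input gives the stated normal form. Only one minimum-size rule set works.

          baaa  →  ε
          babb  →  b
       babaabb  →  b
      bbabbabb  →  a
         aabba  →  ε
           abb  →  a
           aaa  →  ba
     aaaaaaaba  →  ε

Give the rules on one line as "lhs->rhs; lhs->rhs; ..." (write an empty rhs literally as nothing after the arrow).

  | baaa => bba => aa => ε
  | babb => bbb => ab => b
  | babaabb => bbaabb => aaabb => babb => bbb => ab => b
  | bbabbabb => aabbabb => bbabb => aabb => bb => a

aa->; aaa->ba; ab->b; bb->a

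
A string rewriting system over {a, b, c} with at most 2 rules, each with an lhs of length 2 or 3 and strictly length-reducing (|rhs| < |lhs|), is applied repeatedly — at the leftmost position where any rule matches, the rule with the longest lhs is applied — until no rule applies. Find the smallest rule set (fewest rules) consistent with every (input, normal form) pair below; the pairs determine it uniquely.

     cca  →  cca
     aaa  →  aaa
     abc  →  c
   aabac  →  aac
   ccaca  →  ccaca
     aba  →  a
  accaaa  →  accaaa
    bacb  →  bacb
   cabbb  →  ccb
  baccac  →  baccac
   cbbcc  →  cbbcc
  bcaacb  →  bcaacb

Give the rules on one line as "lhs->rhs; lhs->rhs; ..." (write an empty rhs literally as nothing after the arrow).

  | cca
  | aaa
  | abc => c
  | aabac => aac

ab->; abb->c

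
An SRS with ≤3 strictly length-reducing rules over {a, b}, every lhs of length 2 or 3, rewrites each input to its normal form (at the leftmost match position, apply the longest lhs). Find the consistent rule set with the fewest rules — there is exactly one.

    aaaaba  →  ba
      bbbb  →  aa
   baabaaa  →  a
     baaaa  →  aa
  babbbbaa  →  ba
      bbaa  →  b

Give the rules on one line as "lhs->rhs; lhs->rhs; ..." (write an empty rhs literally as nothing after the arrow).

  | aaaaba => baba => ba
  | bbbb => abb => aa
  | baabaaa => baabb => baaa => bb => a
  | baaaa => bba => aa

aaa->b; bab->b; bb->a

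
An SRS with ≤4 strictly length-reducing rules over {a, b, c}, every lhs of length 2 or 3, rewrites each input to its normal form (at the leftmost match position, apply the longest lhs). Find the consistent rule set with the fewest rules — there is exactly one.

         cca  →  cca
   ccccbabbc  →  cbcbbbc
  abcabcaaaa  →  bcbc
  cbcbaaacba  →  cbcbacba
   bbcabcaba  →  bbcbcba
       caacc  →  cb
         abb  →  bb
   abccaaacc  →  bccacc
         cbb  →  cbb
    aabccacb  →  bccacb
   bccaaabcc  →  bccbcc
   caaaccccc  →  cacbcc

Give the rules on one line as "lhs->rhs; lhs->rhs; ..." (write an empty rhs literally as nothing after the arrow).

  | cca
  | ccccbabbc => cbcbabbc => cbcbbbc
  | abcabcaaaa => bcabcaaaa => bcbcaaaa => bcbcaa => bcbc
  | cbcbaaacba => cbcbacba

aa->; ab->b; ccc->cb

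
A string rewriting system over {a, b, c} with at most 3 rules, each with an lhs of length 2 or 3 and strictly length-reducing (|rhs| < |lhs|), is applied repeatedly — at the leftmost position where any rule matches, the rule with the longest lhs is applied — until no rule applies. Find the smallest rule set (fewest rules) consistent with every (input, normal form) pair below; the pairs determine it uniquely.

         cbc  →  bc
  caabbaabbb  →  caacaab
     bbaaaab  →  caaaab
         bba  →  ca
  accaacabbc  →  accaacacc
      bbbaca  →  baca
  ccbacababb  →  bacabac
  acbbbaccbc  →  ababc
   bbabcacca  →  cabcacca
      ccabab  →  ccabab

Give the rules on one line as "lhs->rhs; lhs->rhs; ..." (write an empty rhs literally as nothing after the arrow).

bb->c; cb->b

  | cbc => bc
  | caabbaabbb => caacaabbb => caacaacb => caacaab
  | bbaaaab => caaaab
  | bba => ca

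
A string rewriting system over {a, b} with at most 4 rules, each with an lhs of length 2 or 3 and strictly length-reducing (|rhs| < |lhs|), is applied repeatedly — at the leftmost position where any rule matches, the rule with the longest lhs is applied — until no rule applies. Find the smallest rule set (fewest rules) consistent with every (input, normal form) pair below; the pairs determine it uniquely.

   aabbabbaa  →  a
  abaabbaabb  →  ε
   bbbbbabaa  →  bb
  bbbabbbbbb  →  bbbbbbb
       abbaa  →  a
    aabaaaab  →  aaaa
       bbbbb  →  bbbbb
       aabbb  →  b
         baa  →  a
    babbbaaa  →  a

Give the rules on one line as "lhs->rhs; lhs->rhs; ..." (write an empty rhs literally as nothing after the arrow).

ab->; ba->; bab->

  | aabbabbaa => ababbaa => abbaa => baa => a
  | abaabbaabb => aabbaabb => abaabb => aabb => ab => ε
  | bbbbbabaa => bbbbaa => bbba => bb
  | bbbabbbbbb => bbbbbbb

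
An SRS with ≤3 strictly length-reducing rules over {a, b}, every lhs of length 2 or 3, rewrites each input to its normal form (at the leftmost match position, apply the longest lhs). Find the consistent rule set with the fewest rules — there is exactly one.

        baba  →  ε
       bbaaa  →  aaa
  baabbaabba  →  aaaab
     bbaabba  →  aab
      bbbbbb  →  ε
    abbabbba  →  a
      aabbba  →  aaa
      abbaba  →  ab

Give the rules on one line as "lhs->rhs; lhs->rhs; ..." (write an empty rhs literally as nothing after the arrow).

  | baba => ba => ε
  | bbaaa => baaa => aaa
  | baabbaabba => aabbaabba => aabaabba => aaaabba => aaaab
  | bbaabba => baabba => aabba => aab

ba->; baa->aa; bbb->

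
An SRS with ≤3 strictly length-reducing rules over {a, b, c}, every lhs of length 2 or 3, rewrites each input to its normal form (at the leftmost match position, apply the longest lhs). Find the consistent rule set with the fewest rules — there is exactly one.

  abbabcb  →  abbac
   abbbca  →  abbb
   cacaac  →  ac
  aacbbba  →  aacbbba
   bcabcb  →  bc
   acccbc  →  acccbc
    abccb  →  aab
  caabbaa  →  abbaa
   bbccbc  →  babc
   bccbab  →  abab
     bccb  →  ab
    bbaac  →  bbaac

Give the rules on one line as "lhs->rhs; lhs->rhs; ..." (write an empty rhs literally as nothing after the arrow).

bcb->c; bcc->a; ca->

  | abbabcb => abbac
  | abbbca => abbb
  | cacaac => caac => ac
  | aacbbba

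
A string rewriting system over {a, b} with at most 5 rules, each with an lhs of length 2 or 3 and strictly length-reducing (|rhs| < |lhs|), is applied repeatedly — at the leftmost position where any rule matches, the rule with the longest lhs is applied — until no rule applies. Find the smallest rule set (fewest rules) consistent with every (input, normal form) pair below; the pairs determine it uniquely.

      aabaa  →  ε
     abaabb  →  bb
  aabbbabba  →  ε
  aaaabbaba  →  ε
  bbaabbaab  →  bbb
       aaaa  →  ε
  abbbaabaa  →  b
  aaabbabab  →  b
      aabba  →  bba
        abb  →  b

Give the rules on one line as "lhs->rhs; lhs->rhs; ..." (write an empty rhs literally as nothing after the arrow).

aa->; ab->; baa->; bab->a

  | aabaa => baa => ε
  | abaabb => aabb => bb
  | aabbbabba => bbbabba => bbaba => baa => ε
  | aaaabbaba => aabbaba => bbaba => baa => ε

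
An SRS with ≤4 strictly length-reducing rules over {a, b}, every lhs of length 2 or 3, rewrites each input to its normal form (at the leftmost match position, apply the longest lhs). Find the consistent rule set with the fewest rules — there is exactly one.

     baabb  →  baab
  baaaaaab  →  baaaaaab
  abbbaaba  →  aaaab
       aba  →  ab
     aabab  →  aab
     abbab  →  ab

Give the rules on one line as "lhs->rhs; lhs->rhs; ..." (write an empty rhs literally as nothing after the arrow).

aba->ab; bb->b; bbb->a

  | baabb => baab
  | baaaaaab
  | abbbaaba => aaaaba => aaaab
  | aba => ab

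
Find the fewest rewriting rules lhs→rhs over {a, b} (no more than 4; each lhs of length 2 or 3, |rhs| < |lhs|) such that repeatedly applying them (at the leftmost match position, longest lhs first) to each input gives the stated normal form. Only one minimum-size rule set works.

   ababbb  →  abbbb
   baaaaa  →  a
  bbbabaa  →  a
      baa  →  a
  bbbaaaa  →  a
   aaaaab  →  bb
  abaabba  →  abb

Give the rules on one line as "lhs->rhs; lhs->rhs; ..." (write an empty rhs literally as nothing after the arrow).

  | ababbb => abbbb
  | baaaaa => aaaa => baa => a
  | bbbabaa => bbaaa => baa => a
  | baa => a

aa->b; aba->ab; ba->; bab->a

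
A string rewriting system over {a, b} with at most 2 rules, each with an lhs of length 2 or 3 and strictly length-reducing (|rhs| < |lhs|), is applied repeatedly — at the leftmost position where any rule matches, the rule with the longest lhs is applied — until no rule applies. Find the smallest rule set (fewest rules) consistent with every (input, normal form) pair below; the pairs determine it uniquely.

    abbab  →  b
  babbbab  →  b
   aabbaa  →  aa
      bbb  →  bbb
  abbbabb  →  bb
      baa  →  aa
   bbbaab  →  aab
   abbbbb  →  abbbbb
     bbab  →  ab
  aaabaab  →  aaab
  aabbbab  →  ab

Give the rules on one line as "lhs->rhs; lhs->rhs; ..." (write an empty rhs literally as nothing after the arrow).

  | abbab => abab => b
  | babbbab => abbbab => abbab => abab => b
  | aabbaa => aabaa => aa
  | bbb

aba->; ba->a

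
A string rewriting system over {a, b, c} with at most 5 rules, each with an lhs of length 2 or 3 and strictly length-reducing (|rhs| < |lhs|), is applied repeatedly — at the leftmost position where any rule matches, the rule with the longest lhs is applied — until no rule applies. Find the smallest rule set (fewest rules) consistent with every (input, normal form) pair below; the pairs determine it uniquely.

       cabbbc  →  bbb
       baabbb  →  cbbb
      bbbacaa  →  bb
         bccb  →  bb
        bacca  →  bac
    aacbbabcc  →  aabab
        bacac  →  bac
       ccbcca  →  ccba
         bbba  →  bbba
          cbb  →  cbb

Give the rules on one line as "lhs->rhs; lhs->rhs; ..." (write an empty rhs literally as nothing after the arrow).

  | cabbbc => bbbc => bbb
  | baabbb => cbbb
  | bbbacaa => bbbaa => bbc => bb
  | bccb => bcb => bb

acb->a; baa->c; bc->b; ca->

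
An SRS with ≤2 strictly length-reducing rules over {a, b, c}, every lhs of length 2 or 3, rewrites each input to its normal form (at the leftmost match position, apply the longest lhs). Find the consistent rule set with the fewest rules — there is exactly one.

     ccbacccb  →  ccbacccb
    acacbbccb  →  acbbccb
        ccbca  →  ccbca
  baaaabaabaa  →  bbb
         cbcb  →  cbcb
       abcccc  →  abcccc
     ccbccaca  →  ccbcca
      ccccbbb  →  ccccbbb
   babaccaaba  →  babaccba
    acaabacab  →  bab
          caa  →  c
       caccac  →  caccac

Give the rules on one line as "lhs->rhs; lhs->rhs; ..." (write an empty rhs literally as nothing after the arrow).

  | ccbacccb
  | acacbbccb => acbbccb
  | ccbca
  | baaaabaabaa => baabaabaa => bbaabaa => bbbaa => bbb

aa->; aca->a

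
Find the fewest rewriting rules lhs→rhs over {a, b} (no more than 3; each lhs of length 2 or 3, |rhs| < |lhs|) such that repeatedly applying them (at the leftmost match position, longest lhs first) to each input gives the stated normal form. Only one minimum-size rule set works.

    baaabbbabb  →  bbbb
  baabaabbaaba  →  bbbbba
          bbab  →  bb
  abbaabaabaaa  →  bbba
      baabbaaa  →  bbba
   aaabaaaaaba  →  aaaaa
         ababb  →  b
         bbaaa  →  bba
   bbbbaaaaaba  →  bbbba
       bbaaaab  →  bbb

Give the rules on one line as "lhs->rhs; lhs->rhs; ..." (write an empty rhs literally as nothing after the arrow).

  | baaabbbabb => babbbabb => bbbabb => bbbb
  | baabaabbaaba => bbaabbaaba => bbbbaaba => bbbbba
  | bbab => bb
  | abbaabaabaaa => baabaabaaa => bbaabaaa => bbbaaa => bbba

aab->; ab->; baa->b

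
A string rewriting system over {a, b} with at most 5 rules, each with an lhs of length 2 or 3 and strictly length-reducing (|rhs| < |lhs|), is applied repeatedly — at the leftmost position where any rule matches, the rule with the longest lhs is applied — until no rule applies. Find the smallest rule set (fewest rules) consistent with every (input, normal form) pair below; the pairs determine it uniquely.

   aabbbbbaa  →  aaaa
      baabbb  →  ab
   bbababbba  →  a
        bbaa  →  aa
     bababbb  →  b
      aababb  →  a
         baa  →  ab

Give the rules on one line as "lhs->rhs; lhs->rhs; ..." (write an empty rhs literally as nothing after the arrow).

aba->; baa->ab; bb->; bbb->

  | aabbbbbaa => aabbaa => aaaa
  | baabbb => abbbb => ab
  | bbababbba => ababbba => bbba => a
  | bbaa => aa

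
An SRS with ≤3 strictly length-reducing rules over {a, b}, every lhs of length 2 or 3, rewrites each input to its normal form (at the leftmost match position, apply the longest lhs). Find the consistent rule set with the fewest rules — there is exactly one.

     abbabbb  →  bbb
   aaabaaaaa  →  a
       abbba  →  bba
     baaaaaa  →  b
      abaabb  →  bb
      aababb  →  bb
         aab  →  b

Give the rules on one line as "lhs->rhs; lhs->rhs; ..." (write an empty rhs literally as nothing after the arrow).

  | abbabbb => babbb => bbb
  | aaabaaaaa => abaaaaa => aaaaa => aaa => a
  | abbba => bba
  | baaaaaa => baaaa => baa => b

aa->; ab->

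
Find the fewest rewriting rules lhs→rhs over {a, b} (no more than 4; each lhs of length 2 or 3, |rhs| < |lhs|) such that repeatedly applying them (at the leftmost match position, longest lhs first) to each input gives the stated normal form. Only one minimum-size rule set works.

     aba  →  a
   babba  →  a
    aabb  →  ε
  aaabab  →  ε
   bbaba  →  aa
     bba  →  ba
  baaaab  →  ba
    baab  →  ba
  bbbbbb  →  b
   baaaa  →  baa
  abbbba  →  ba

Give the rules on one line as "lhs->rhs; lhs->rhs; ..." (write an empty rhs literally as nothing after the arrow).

  | aba => a
  | babba => aba => a
  | aabb => ab => ε
  | aaabab => abab => ab => ε

aaa->a; ab->; bab->a; bb->b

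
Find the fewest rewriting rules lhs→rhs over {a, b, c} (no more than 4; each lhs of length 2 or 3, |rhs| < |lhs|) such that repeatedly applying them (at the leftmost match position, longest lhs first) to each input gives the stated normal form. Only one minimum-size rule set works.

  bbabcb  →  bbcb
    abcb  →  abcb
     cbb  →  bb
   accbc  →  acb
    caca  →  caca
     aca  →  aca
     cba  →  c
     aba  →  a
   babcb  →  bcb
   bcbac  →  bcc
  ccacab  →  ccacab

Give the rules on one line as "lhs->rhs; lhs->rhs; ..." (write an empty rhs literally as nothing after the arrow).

  | bbabcb => bbcb
  | abcb
  | cbb => bb
  | accbc => acb

ba->; cbb->bb; cbc->b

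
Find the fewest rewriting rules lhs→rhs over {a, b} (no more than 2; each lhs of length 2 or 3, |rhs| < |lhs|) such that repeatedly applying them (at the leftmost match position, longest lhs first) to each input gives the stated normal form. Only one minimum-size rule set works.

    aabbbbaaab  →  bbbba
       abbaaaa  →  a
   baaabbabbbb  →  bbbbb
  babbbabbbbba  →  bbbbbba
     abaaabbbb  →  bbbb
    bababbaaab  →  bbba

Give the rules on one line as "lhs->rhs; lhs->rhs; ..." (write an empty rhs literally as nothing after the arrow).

  | aabbbbaaab => bbbbaaab => bbbbab => bbbba
  | abbaaaa => abaaaa => aaaaa => aaa => a
  | baaabbabbbb => babbabbbb => bababbbb => baabbbb => bbbbb
  | babbbabbbbba => babbabbbbba => bababbbbba => baabbbbba => bbbbbba

aa->; ab->a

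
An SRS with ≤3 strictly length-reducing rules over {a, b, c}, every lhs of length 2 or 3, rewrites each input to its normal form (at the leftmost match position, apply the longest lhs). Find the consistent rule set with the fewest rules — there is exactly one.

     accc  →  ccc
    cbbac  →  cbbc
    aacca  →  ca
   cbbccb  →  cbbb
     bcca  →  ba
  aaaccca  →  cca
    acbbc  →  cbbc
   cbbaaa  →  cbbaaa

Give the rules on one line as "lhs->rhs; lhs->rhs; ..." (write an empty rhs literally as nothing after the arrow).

  | accc => ccc
  | cbbac => cbbc
  | aacca => ca
  | cbbccb => cbbb

aac->; ac->c; bcc->b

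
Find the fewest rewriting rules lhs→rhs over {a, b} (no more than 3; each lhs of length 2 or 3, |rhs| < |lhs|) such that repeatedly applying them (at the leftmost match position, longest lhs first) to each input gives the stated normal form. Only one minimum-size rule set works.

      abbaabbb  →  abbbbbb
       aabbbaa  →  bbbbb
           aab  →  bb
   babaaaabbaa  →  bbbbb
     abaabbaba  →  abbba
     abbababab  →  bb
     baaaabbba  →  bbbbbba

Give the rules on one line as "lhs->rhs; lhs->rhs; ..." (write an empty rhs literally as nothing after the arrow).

aa->b; bab->

  | abbaabbb => abbbbbb
  | aabbbaa => bbbbaa => bbbbb
  | aab => bb
  | babaaaabbaa => aaaabbaa => baabbaa => bbbbaa => bbbbb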